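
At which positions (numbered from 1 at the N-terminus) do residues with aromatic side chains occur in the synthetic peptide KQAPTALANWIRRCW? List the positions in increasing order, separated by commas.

10, 15

Phenylalanine (F), tryptophan (W), and tyrosine (Y) have aromatic ring side chains.
Matching residues: W10, W15.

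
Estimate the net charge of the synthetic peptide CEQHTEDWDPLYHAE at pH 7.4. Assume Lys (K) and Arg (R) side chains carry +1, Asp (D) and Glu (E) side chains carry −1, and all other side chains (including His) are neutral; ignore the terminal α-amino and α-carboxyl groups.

Positive (K, R): none → +0.
Negative (D, E): E2, E6, D7, D9, E15 → −5.
Net charge = (+0) + (−5) = −5.

-5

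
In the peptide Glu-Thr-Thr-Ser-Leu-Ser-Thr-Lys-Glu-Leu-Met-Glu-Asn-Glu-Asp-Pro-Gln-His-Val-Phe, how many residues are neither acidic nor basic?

13

Acidic: D, E. Basic: K, R, H. All other residues are neither.
Matching residues: Thr2, Thr3, Ser4, Leu5, Ser6, Thr7, Leu10, Met11, Asn13, Pro16, Gln17, Val19, Phe20.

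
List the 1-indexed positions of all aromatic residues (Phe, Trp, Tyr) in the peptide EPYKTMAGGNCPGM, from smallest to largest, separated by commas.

Matching residues: Y3.

3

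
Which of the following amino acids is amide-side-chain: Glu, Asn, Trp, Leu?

Asn

Only N (asparagine) and Q (glutamine) carry a side-chain carboxamide.
Of the listed options, only Asn belongs to this group.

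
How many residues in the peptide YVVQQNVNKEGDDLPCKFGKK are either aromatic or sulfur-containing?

3

Aromatic: F, W, Y. Sulfur-containing: C, M.
Aromatic residues here: Y1, F18 (2).
Sulfur-containing residues here: C16 (1).
The two groups share no amino acid, so total = 2 + 1 = 3.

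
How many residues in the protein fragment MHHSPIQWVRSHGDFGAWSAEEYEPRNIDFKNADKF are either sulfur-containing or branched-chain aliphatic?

Sulfur-containing: C, M. Branched-chain aliphatic: I, L, V.
Sulfur-containing residues here: M1 (1).
Branched-chain aliphatic residues here: I6, V9, I28 (3).
The two groups share no amino acid, so total = 1 + 3 = 4.

4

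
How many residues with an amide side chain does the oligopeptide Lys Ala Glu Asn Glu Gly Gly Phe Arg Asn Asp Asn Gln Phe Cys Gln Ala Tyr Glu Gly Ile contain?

The amide-side-chain residues are Asn (N) and Gln (Q).
Matching residues: Asn4, Asn10, Asn12, Gln13, Gln16.

5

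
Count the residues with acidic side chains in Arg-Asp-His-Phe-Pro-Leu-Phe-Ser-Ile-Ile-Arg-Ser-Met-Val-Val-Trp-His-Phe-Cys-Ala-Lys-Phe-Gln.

1

Aspartate (D) and glutamate (E) have carboxylic-acid side chains and are the acidic amino acids.
Matching residues: Asp2.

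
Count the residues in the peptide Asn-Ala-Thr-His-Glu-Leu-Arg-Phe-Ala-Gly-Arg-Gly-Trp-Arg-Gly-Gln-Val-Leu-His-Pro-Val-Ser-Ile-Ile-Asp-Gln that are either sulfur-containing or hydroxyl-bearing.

2

Sulfur-containing: C, M. Hydroxyl-bearing: S, T, Y.
Sulfur-containing residues here: none (0).
Hydroxyl-bearing residues here: Thr3, Ser22 (2).
The two groups share no amino acid, so total = 0 + 2 = 2.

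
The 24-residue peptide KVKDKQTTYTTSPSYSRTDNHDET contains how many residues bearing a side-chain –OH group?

The –OH-bearing residues are Ser, Thr (aliphatic alcohols), and Tyr (phenol).
Matching residues: T7, T8, Y9, T10, T11, S12, S14, Y15, S16, T18, T24.

11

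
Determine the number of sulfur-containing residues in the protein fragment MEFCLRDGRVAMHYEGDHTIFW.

3

The sulfur-bearing residues are cysteine (–SH) and methionine (–S–CH₃).
Matching residues: M1, C4, M12.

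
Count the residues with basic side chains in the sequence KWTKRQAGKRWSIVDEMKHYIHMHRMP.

The basic amino acids are Lys (K), Arg (R), and His (H).
Matching residues: K1, K4, R5, K9, R10, K18, H19, H22, H24, R25.

10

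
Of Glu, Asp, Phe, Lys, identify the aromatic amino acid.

Phe

The aromatic amino acids are Phe (F, benzyl), Trp (W, indole), and Tyr (Y, phenol).
Of the listed options, only Phe belongs to this group.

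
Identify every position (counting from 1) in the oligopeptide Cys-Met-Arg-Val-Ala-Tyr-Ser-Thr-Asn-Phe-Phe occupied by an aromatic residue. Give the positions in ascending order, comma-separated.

Matching residues: Tyr6, Phe10, Phe11.

6, 10, 11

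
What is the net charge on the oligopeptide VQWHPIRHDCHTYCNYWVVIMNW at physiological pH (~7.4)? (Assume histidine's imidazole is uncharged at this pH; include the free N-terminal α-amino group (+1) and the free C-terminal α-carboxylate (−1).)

Near pH 7.4, K and R contribute +1 each, D and E contribute −1 each, and every other side chain (His included, as stated) is uncharged.
Positive (K, R): R7 → +1.
Negative (D, E): D9 → −1.
The N-terminus (+1) and C-terminus (−1) cancel.
Net charge = (+1) + (−1) = 0.

0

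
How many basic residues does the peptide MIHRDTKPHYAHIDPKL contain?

Lysine (K), arginine (R), and histidine (H) have basic, nitrogen-containing side chains.
Matching residues: H3, R4, K7, H9, H12, K16.

6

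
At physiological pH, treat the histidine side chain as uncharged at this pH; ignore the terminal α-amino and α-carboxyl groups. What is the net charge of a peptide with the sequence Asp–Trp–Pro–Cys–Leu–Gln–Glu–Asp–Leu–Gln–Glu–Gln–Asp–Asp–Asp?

-7

Near pH 7.4, K and R contribute +1 each, D and E contribute −1 each, and every other side chain (His included, as stated) is uncharged.
Positive (K, R): none → +0.
Negative (D, E): Asp1, Glu7, Asp8, Glu11, Asp13, Asp14, Asp15 → −7.
Net charge = (+0) + (−7) = −7.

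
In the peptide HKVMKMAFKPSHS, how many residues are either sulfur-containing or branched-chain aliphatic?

3

Sulfur-containing: C, M. Branched-chain aliphatic: I, L, V.
Sulfur-containing residues here: M4, M6 (2).
Branched-chain aliphatic residues here: V3 (1).
The two groups share no amino acid, so total = 2 + 1 = 3.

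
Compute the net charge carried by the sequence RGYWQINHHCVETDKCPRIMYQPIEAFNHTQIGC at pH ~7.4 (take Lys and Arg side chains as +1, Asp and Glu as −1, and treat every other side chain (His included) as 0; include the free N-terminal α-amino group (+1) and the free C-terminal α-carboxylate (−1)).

Positive (K, R): R1, K15, R18 → +3.
Negative (D, E): E12, D14, E25 → −3.
The N-terminus (+1) and C-terminus (−1) cancel.
Net charge = (+3) + (−3) = 0.

0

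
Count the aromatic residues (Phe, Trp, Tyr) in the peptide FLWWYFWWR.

7

Matching residues: F1, W3, W4, Y5, F6, W7, W8.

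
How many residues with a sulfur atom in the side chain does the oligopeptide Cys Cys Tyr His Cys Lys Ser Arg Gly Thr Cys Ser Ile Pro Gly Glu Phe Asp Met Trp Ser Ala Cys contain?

6

Only Cys (C) and Met (M) have a sulfur atom in the side chain.
Matching residues: Cys1, Cys2, Cys5, Cys11, Met19, Cys23.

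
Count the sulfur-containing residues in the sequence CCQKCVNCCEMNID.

Cysteine (C, thiol) and methionine (M, thioether) are the two sulfur-containing amino acids.
Matching residues: C1, C2, C5, C8, C9, M11.

6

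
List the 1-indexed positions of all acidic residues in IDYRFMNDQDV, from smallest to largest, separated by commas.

The acidic residues are Asp (D) and Glu (E), whose side chains end in a carboxylate group.
Matching residues: D2, D8, D10.

2, 8, 10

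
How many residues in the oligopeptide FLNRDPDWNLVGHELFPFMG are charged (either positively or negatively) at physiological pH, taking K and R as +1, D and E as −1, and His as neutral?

Charged side chains at pH ~7.4: K, R (positive); D, E (negative).
Matching residues: R4, D5, D7, E14.

4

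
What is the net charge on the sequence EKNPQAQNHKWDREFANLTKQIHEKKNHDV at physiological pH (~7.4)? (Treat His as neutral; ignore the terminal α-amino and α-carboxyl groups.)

Near pH 7.4, K and R contribute +1 each, D and E contribute −1 each, and every other side chain (His included, as stated) is uncharged.
Positive (K, R): K2, K10, R13, K20, K25, K26 → +6.
Negative (D, E): E1, D12, E14, E24, D29 → −5.
Net charge = (+6) + (−5) = +1.

+1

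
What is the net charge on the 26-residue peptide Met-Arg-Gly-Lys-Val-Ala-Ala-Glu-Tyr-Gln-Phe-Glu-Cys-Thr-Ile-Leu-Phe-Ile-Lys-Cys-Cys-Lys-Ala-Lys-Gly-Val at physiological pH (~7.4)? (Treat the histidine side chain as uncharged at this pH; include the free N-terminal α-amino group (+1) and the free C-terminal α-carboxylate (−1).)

+3

At pH ~7.4 the Lys and Arg side chains are protonated (+1), the Asp and Glu side chains are deprotonated (−1), and with His taken as neutral all other side chains carry no charge.
Positive (K, R): Arg2, Lys4, Lys19, Lys22, Lys24 → +5.
Negative (D, E): Glu8, Glu12 → −2.
The N-terminus (+1) and C-terminus (−1) cancel.
Net charge = (+5) + (−2) = +3.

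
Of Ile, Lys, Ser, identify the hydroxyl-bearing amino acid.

Ser

Serine (S), threonine (T), and tyrosine (Y) each carry a hydroxyl group on the side chain.
Of the listed options, only Ser belongs to this group.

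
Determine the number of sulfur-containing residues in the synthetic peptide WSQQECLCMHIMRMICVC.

Cysteine (C, thiol) and methionine (M, thioether) are the two sulfur-containing amino acids.
Matching residues: C6, C8, M9, M12, M14, C16, C18.

7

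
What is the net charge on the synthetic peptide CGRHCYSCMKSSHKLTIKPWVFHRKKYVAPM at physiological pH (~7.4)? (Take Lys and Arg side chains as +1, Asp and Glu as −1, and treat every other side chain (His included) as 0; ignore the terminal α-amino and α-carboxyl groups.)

+7

Positive (K, R): R3, K10, K14, K18, R24, K25, K26 → +7.
Negative (D, E): none → −0.
Net charge = (+7) + (−0) = +7.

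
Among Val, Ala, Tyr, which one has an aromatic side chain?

Tyr

F, W, and Y each carry an aromatic ring on the side chain.
Of the listed options, only Tyr belongs to this group.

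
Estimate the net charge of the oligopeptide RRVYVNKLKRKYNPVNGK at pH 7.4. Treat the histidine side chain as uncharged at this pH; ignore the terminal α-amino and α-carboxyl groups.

At pH ~7.4 the Lys and Arg side chains are protonated (+1), the Asp and Glu side chains are deprotonated (−1), and with His taken as neutral all other side chains carry no charge.
Positive (K, R): R1, R2, K7, K9, R10, K11, K18 → +7.
Negative (D, E): none → −0.
Net charge = (+7) + (−0) = +7.

+7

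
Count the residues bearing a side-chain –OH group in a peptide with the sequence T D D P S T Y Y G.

Serine (S), threonine (T), and tyrosine (Y) each carry a hydroxyl group on the side chain.
Matching residues: T1, S5, T6, Y7, Y8.

5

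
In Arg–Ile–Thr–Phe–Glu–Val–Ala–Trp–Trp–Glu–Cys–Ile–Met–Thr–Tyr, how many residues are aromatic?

The aromatic amino acids are Phe (F, benzyl), Trp (W, indole), and Tyr (Y, phenol).
Matching residues: Phe4, Trp8, Trp9, Tyr15.

4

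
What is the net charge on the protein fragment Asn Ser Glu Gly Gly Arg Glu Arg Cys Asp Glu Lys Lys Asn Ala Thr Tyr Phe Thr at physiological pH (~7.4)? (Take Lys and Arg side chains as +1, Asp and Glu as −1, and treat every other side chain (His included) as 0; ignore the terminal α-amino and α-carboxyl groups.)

Positive (K, R): Arg6, Arg8, Lys12, Lys13 → +4.
Negative (D, E): Glu3, Glu7, Asp10, Glu11 → −4.
Net charge = (+4) + (−4) = 0.

0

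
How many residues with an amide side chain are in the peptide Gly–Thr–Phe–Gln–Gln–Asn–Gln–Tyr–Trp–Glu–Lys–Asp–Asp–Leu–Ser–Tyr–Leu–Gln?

5

Only N (asparagine) and Q (glutamine) carry a side-chain carboxamide.
Matching residues: Gln4, Gln5, Asn6, Gln7, Gln18.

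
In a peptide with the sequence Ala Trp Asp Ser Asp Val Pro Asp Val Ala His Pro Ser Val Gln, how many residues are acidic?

3

The acidic residues are Asp (D) and Glu (E), whose side chains end in a carboxylate group.
Matching residues: Asp3, Asp5, Asp8.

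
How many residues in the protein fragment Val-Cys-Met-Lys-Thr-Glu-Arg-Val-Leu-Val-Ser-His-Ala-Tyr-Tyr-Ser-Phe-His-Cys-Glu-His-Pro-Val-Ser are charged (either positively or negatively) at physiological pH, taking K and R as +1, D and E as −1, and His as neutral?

Charged side chains at pH ~7.4: K, R (positive); D, E (negative).
Matching residues: Lys4, Glu6, Arg7, Glu20.

4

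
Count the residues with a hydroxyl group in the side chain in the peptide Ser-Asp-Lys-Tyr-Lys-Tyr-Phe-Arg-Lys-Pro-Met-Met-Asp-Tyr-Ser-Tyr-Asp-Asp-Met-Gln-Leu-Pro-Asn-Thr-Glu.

The –OH-bearing residues are Ser, Thr (aliphatic alcohols), and Tyr (phenol).
Matching residues: Ser1, Tyr4, Tyr6, Tyr14, Ser15, Tyr16, Thr24.

7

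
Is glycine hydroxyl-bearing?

Serine (S), threonine (T), and tyrosine (Y) each carry a hydroxyl group on the side chain.
Glycine is not in this group.

No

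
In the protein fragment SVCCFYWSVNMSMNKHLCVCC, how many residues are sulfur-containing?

The sulfur-bearing residues are cysteine (–SH) and methionine (–S–CH₃).
Matching residues: C3, C4, M11, M13, C18, C20, C21.

7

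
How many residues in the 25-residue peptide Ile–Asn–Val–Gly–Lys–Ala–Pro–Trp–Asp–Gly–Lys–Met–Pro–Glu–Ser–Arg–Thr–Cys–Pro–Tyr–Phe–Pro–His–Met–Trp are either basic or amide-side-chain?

5

Basic: H, K, R. Amide-side-chain: N, Q.
Basic residues here: Lys5, Lys11, Arg16, His23 (4).
Amide-side-chain residues here: Asn2 (1).
The two groups share no amino acid, so total = 4 + 1 = 5.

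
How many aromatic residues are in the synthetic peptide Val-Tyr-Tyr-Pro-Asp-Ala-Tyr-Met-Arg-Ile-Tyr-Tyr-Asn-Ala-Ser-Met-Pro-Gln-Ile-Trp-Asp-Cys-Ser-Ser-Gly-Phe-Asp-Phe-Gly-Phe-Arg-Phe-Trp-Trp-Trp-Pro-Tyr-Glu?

F, W, and Y each carry an aromatic ring on the side chain.
Matching residues: Tyr2, Tyr3, Tyr7, Tyr11, Tyr12, Trp20, Phe26, Phe28, Phe30, Phe32, Trp33, Trp34, Trp35, Tyr37.

14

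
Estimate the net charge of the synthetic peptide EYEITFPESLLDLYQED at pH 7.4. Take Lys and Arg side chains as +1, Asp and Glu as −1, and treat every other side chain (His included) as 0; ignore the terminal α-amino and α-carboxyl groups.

Positive (K, R): none → +0.
Negative (D, E): E1, E3, E8, D12, E16, D17 → −6.
Net charge = (+0) + (−6) = −6.

-6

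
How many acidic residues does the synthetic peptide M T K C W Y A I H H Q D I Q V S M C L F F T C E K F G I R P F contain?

2

Aspartate (D) and glutamate (E) have carboxylic-acid side chains and are the acidic amino acids.
Matching residues: D12, E24.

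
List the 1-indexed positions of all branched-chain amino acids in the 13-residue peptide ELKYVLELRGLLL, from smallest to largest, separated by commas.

The BCAAs are Val, Leu, and Ile — aliphatic side chains with a branch point.
Matching residues: L2, V5, L6, L8, L11, L12, L13.

2, 5, 6, 8, 11, 12, 13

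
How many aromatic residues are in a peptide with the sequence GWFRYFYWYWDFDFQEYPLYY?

The aromatic amino acids are Phe (F, benzyl), Trp (W, indole), and Tyr (Y, phenol).
Matching residues: W2, F3, Y5, F6, Y7, W8, Y9, W10, F12, F14, Y17, Y20, Y21.

13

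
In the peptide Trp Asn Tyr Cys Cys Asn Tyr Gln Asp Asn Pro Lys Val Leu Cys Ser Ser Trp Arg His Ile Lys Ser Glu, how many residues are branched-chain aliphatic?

3

The BCAAs are Val, Leu, and Ile — aliphatic side chains with a branch point.
Matching residues: Val13, Leu14, Ile21.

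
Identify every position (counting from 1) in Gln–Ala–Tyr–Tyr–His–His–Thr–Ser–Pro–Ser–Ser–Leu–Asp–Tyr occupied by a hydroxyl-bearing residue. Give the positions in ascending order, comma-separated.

S, T, and Y are the three residues with a side-chain hydroxyl.
Matching residues: Tyr3, Tyr4, Thr7, Ser8, Ser10, Ser11, Tyr14.

3, 4, 7, 8, 10, 11, 14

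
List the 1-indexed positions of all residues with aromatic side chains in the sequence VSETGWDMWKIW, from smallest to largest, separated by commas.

The aromatic amino acids are Phe (F, benzyl), Trp (W, indole), and Tyr (Y, phenol).
Matching residues: W6, W9, W12.

6, 9, 12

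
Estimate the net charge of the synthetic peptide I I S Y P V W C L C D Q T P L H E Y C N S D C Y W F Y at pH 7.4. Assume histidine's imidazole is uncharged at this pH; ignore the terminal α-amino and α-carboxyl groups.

Near pH 7.4, K and R contribute +1 each, D and E contribute −1 each, and every other side chain (His included, as stated) is uncharged.
Positive (K, R): none → +0.
Negative (D, E): D11, E17, D22 → −3.
Net charge = (+0) + (−3) = −3.

-3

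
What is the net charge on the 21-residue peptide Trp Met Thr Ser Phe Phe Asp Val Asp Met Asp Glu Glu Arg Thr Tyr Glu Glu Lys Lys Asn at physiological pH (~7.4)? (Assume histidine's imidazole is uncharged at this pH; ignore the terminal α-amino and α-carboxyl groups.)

At pH ~7.4 the Lys and Arg side chains are protonated (+1), the Asp and Glu side chains are deprotonated (−1), and with His taken as neutral all other side chains carry no charge.
Positive (K, R): Arg14, Lys19, Lys20 → +3.
Negative (D, E): Asp7, Asp9, Asp11, Glu12, Glu13, Glu17, Glu18 → −7.
Net charge = (+3) + (−7) = −4.

-4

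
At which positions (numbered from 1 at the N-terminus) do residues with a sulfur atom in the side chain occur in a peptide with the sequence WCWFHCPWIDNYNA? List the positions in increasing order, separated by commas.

Cysteine (C, thiol) and methionine (M, thioether) are the two sulfur-containing amino acids.
Matching residues: C2, C6.

2, 6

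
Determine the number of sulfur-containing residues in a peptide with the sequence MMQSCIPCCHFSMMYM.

Only Cys (C) and Met (M) have a sulfur atom in the side chain.
Matching residues: M1, M2, C5, C8, C9, M13, M14, M16.

8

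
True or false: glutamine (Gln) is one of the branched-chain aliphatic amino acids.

False

Valine (V), leucine (L), and isoleucine (I) are the branched-chain amino acids.
Glutamine is not in this group.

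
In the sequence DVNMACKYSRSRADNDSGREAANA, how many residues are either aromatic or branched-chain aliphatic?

Aromatic: F, W, Y. Branched-chain aliphatic: I, L, V.
Aromatic residues here: Y8 (1).
Branched-chain aliphatic residues here: V2 (1).
The two groups share no amino acid, so total = 1 + 1 = 2.

2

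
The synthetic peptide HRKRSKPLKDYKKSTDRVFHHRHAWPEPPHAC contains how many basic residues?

14

The basic amino acids are Lys (K), Arg (R), and His (H).
Matching residues: H1, R2, K3, R4, K6, K9, K12, K13, R17, H20, H21, R22, H23, H30.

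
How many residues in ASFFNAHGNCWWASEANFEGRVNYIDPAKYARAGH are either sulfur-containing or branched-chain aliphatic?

3

Sulfur-containing: C, M. Branched-chain aliphatic: I, L, V.
Sulfur-containing residues here: C10 (1).
Branched-chain aliphatic residues here: V22, I25 (2).
The two groups share no amino acid, so total = 1 + 2 = 3.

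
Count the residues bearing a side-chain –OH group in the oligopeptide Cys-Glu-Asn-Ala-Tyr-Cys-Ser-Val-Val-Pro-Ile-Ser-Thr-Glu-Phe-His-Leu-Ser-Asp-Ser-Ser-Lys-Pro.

Serine (S), threonine (T), and tyrosine (Y) each carry a hydroxyl group on the side chain.
Matching residues: Tyr5, Ser7, Ser12, Thr13, Ser18, Ser20, Ser21.

7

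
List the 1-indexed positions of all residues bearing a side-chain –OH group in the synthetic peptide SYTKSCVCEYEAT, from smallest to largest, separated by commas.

1, 2, 3, 5, 10, 13

S, T, and Y are the three residues with a side-chain hydroxyl.
Matching residues: S1, Y2, T3, S5, Y10, T13.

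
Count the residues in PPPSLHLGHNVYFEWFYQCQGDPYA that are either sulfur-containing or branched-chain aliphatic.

Sulfur-containing: C, M. Branched-chain aliphatic: I, L, V.
Sulfur-containing residues here: C19 (1).
Branched-chain aliphatic residues here: L5, L7, V11 (3).
The two groups share no amino acid, so total = 1 + 3 = 4.

4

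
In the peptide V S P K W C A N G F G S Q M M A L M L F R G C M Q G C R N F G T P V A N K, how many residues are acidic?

0

Aspartate (D) and glutamate (E) have carboxylic-acid side chains and are the acidic amino acids.
None of the 37 residues belong to this group.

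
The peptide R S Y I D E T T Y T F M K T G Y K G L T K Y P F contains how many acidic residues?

2

The acidic residues are Asp (D) and Glu (E), whose side chains end in a carboxylate group.
Matching residues: D5, E6.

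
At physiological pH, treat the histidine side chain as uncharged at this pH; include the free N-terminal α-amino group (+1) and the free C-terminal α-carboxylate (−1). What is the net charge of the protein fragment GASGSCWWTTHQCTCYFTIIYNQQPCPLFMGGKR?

+2

The side chains ionized at physiological pH are Lys/Arg (+1) and Asp/Glu (−1); with His treated as neutral, nothing else contributes.
Positive (K, R): K33, R34 → +2.
Negative (D, E): none → −0.
The N-terminus (+1) and C-terminus (−1) cancel.
Net charge = (+2) + (−0) = +2.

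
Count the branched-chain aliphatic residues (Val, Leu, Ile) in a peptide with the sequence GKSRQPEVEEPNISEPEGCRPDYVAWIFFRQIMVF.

Matching residues: V8, I13, V24, I27, I32, V34.

6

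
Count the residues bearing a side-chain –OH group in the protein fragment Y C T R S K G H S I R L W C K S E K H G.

5

Serine (S), threonine (T), and tyrosine (Y) each carry a hydroxyl group on the side chain.
Matching residues: Y1, T3, S5, S9, S16.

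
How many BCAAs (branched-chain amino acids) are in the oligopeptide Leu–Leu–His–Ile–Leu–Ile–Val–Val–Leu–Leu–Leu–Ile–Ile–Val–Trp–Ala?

13

Valine (V), leucine (L), and isoleucine (I) are the branched-chain amino acids.
Matching residues: Leu1, Leu2, Ile4, Leu5, Ile6, Val7, Val8, Leu9, Leu10, Leu11, Ile12, Ile13, Val14.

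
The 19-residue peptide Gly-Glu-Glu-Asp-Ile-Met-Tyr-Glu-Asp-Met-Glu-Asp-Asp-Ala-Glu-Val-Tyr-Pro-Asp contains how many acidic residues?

Aspartate (D) and glutamate (E) have carboxylic-acid side chains and are the acidic amino acids.
Matching residues: Glu2, Glu3, Asp4, Glu8, Asp9, Glu11, Asp12, Asp13, Glu15, Asp19.

10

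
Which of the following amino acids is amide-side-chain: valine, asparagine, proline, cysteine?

asparagine

Only N (asparagine) and Q (glutamine) carry a side-chain carboxamide.
Of the listed options, only asparagine belongs to this group.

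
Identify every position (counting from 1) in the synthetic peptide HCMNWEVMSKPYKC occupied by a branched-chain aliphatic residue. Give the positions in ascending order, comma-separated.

Valine (V), leucine (L), and isoleucine (I) are the branched-chain amino acids.
Matching residues: V7.

7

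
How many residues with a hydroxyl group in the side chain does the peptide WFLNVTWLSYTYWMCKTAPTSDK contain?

S, T, and Y are the three residues with a side-chain hydroxyl.
Matching residues: T6, S9, Y10, T11, Y12, T17, T20, S21.

8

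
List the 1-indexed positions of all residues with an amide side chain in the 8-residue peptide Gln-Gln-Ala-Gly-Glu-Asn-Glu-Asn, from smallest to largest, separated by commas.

The amide-side-chain residues are Asn (N) and Gln (Q).
Matching residues: Gln1, Gln2, Asn6, Asn8.

1, 2, 6, 8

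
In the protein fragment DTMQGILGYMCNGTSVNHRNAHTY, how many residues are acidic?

1

Aspartate (D) and glutamate (E) have carboxylic-acid side chains and are the acidic amino acids.
Matching residues: D1.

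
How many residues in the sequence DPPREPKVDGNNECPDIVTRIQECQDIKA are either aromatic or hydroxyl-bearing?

1

Aromatic: F, W, Y. Hydroxyl-bearing: S, T, Y.
Aromatic residues here: none (0).
Hydroxyl-bearing residues here: T19 (1).
(Y belongs to both groups, but none appear in this sequence.) Total = 0 + 1 = 1.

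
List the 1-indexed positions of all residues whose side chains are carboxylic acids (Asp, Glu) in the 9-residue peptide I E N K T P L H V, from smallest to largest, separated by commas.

2

Matching residues: E2.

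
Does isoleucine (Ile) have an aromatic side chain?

No

Phenylalanine (F), tryptophan (W), and tyrosine (Y) have aromatic ring side chains.
Isoleucine is not in this group.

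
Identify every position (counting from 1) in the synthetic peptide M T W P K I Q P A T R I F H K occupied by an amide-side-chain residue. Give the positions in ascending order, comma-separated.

7

The amide-side-chain residues are Asn (N) and Gln (Q).
Matching residues: Q7.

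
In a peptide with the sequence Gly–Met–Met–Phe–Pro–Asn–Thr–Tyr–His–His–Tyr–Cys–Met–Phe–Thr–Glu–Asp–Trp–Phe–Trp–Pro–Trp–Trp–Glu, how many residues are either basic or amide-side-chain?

Basic: H, K, R. Amide-side-chain: N, Q.
Basic residues here: His9, His10 (2).
Amide-side-chain residues here: Asn6 (1).
The two groups share no amino acid, so total = 2 + 1 = 3.

3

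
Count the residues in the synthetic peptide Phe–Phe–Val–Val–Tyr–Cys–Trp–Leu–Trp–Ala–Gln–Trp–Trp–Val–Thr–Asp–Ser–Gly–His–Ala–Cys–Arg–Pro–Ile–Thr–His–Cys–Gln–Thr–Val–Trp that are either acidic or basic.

Acidic: D, E. Basic: H, K, R.
Acidic residues here: Asp16 (1).
Basic residues here: His19, Arg22, His26 (3).
The two groups share no amino acid, so total = 1 + 3 = 4.

4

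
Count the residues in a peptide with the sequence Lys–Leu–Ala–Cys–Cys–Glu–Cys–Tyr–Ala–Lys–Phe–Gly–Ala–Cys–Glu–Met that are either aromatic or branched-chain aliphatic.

Aromatic: F, W, Y. Branched-chain aliphatic: I, L, V.
Aromatic residues here: Tyr8, Phe11 (2).
Branched-chain aliphatic residues here: Leu2 (1).
The two groups share no amino acid, so total = 2 + 1 = 3.

3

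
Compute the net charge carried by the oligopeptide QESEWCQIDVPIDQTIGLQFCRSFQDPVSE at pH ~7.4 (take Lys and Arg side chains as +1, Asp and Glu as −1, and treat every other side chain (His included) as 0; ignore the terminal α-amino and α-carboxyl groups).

-5

Positive (K, R): R22 → +1.
Negative (D, E): E2, E4, D9, D13, D26, E30 → −6.
Net charge = (+1) + (−6) = −5.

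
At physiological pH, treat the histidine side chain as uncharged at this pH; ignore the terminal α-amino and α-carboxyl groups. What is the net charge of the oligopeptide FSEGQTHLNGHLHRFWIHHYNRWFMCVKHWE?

+1

At pH ~7.4 the Lys and Arg side chains are protonated (+1), the Asp and Glu side chains are deprotonated (−1), and with His taken as neutral all other side chains carry no charge.
Positive (K, R): R14, R22, K28 → +3.
Negative (D, E): E3, E31 → −2.
Net charge = (+3) + (−2) = +1.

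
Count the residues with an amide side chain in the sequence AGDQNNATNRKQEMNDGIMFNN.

8

Asparagine (N) and glutamine (Q) have uncharged amide side chains.
Matching residues: Q4, N5, N6, N9, Q12, N15, N21, N22.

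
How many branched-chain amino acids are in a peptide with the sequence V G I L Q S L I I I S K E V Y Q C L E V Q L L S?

12

V, L, and I make up the branched-chain aliphatic group.
Matching residues: V1, I3, L4, L7, I8, I9, I10, V14, L18, V20, L22, L23.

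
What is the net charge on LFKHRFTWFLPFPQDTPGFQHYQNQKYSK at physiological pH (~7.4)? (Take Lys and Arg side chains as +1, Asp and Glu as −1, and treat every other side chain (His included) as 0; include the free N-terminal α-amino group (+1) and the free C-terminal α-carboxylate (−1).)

Positive (K, R): K3, R5, K26, K29 → +4.
Negative (D, E): D15 → −1.
The N-terminus (+1) and C-terminus (−1) cancel.
Net charge = (+4) + (−1) = +3.

+3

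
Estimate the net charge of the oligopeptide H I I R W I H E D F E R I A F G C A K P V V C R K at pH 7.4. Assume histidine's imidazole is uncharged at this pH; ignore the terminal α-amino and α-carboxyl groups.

At pH ~7.4 the Lys and Arg side chains are protonated (+1), the Asp and Glu side chains are deprotonated (−1), and with His taken as neutral all other side chains carry no charge.
Positive (K, R): R4, R12, K19, R24, K25 → +5.
Negative (D, E): E8, D9, E11 → −3.
Net charge = (+5) + (−3) = +2.

+2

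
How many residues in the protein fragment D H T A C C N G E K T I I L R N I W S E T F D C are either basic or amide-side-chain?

Basic: H, K, R. Amide-side-chain: N, Q.
Basic residues here: H2, K10, R15 (3).
Amide-side-chain residues here: N7, N16 (2).
The two groups share no amino acid, so total = 3 + 2 = 5.

5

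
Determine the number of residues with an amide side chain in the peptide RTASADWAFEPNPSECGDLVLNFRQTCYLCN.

Only N (asparagine) and Q (glutamine) carry a side-chain carboxamide.
Matching residues: N12, N22, Q25, N31.

4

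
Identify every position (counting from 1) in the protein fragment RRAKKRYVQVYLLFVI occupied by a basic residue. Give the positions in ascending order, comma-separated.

1, 2, 4, 5, 6

Lysine (K), arginine (R), and histidine (H) have basic, nitrogen-containing side chains.
Matching residues: R1, R2, K4, K5, R6.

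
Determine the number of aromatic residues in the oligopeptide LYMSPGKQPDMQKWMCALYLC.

F, W, and Y each carry an aromatic ring on the side chain.
Matching residues: Y2, W14, Y19.

3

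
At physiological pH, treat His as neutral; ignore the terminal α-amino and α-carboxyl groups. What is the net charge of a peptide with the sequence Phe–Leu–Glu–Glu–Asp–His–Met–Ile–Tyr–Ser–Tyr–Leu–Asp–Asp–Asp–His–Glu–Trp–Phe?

-7

At pH ~7.4 the Lys and Arg side chains are protonated (+1), the Asp and Glu side chains are deprotonated (−1), and with His taken as neutral all other side chains carry no charge.
Positive (K, R): none → +0.
Negative (D, E): Glu3, Glu4, Asp5, Asp13, Asp14, Asp15, Glu17 → −7.
Net charge = (+0) + (−7) = −7.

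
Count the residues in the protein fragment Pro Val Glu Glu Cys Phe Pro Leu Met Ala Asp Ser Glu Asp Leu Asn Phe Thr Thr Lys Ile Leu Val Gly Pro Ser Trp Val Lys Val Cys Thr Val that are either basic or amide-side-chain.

3

Basic: H, K, R. Amide-side-chain: N, Q.
Basic residues here: Lys20, Lys29 (2).
Amide-side-chain residues here: Asn16 (1).
The two groups share no amino acid, so total = 2 + 1 = 3.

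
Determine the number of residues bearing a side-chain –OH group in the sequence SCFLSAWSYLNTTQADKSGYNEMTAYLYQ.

11

The –OH-bearing residues are Ser, Thr (aliphatic alcohols), and Tyr (phenol).
Matching residues: S1, S5, S8, Y9, T12, T13, S18, Y20, T24, Y26, Y28.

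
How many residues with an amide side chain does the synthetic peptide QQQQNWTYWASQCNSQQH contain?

Asparagine (N) and glutamine (Q) have uncharged amide side chains.
Matching residues: Q1, Q2, Q3, Q4, N5, Q12, N14, Q16, Q17.

9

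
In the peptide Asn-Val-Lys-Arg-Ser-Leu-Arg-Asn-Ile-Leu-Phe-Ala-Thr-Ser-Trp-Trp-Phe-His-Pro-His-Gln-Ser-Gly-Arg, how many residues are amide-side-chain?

3

Only N (asparagine) and Q (glutamine) carry a side-chain carboxamide.
Matching residues: Asn1, Asn8, Gln21.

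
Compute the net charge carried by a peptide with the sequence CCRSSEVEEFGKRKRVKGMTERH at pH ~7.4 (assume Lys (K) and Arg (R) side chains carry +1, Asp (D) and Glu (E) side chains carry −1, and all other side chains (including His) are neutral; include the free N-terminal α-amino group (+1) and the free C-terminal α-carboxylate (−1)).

+3

Positive (K, R): R3, K12, R13, K14, R15, K17, R22 → +7.
Negative (D, E): E6, E8, E9, E21 → −4.
The N-terminus (+1) and C-terminus (−1) cancel.
Net charge = (+7) + (−4) = +3.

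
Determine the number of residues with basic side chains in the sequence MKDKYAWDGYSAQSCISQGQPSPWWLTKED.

K, R, and H are the three residues with basic side chains (ε-amine, guanidinium, and imidazole respectively).
Matching residues: K2, K4, K28.

3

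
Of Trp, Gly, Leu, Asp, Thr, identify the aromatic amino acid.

Trp

The aromatic amino acids are Phe (F, benzyl), Trp (W, indole), and Tyr (Y, phenol).
Of the listed options, only Trp belongs to this group.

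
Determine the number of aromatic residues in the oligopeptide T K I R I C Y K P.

1

The aromatic amino acids are Phe (F, benzyl), Trp (W, indole), and Tyr (Y, phenol).
Matching residues: Y7.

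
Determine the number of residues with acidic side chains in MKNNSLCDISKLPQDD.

3

Only D (aspartate) and E (glutamate) carry a side-chain carboxylic acid.
Matching residues: D8, D15, D16.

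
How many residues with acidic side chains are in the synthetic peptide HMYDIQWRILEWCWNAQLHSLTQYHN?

Aspartate (D) and glutamate (E) have carboxylic-acid side chains and are the acidic amino acids.
Matching residues: D4, E11.

2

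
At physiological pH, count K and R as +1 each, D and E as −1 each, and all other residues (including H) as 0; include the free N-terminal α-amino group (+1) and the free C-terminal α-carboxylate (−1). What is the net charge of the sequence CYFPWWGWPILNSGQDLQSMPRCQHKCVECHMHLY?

Positive (K, R): R22, K26 → +2.
Negative (D, E): D16, E29 → −2.
The N-terminus (+1) and C-terminus (−1) cancel.
Net charge = (+2) + (−2) = 0.

0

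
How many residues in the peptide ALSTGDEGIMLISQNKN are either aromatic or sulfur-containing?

Aromatic: F, W, Y. Sulfur-containing: C, M.
Aromatic residues here: none (0).
Sulfur-containing residues here: M10 (1).
The two groups share no amino acid, so total = 0 + 1 = 1.

1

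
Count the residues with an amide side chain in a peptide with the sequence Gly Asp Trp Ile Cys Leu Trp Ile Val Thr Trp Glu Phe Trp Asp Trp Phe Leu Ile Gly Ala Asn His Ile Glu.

The amide-side-chain residues are Asn (N) and Gln (Q).
Matching residues: Asn22.

1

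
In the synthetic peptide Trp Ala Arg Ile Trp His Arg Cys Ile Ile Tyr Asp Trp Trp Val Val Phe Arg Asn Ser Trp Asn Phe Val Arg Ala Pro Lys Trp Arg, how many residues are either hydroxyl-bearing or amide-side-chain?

4

Hydroxyl-bearing: S, T, Y. Amide-side-chain: N, Q.
Hydroxyl-bearing residues here: Tyr11, Ser20 (2).
Amide-side-chain residues here: Asn19, Asn22 (2).
The two groups share no amino acid, so total = 2 + 2 = 4.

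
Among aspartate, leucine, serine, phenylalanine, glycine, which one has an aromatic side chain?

phenylalanine

Phenylalanine (F), tryptophan (W), and tyrosine (Y) have aromatic ring side chains.
Of the listed options, only phenylalanine belongs to this group.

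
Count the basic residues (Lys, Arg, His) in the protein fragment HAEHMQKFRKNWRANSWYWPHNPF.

Matching residues: H1, H4, K7, R9, K10, R13, H21.

7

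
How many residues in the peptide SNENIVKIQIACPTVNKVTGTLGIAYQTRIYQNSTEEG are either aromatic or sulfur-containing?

Aromatic: F, W, Y. Sulfur-containing: C, M.
Aromatic residues here: Y26, Y31 (2).
Sulfur-containing residues here: C12 (1).
The two groups share no amino acid, so total = 2 + 1 = 3.

3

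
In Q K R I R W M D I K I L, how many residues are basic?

Lysine (K), arginine (R), and histidine (H) have basic, nitrogen-containing side chains.
Matching residues: K2, R3, R5, K10.

4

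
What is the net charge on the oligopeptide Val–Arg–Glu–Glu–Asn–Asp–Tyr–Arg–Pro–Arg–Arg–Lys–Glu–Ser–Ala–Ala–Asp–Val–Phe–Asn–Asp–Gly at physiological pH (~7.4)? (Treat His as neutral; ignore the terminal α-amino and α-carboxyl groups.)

Near pH 7.4, K and R contribute +1 each, D and E contribute −1 each, and every other side chain (His included, as stated) is uncharged.
Positive (K, R): Arg2, Arg8, Arg10, Arg11, Lys12 → +5.
Negative (D, E): Glu3, Glu4, Asp6, Glu13, Asp17, Asp21 → −6.
Net charge = (+5) + (−6) = −1.

-1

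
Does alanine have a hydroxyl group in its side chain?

Serine (S), threonine (T), and tyrosine (Y) each carry a hydroxyl group on the side chain.
Alanine is not in this group.

No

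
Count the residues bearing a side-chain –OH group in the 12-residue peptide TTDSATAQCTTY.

7

The –OH-bearing residues are Ser, Thr (aliphatic alcohols), and Tyr (phenol).
Matching residues: T1, T2, S4, T6, T10, T11, Y12.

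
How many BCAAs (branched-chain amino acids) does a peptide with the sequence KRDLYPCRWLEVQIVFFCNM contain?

The BCAAs are Val, Leu, and Ile — aliphatic side chains with a branch point.
Matching residues: L4, L10, V12, I14, V15.

5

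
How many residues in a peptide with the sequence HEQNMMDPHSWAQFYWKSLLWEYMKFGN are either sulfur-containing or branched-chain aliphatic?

Sulfur-containing: C, M. Branched-chain aliphatic: I, L, V.
Sulfur-containing residues here: M5, M6, M24 (3).
Branched-chain aliphatic residues here: L19, L20 (2).
The two groups share no amino acid, so total = 3 + 2 = 5.

5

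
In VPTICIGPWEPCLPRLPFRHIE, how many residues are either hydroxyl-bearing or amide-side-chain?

Hydroxyl-bearing: S, T, Y. Amide-side-chain: N, Q.
Hydroxyl-bearing residues here: T3 (1).
Amide-side-chain residues here: none (0).
The two groups share no amino acid, so total = 1 + 0 = 1.

1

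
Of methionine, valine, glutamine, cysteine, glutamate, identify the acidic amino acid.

glutamate

Only D (aspartate) and E (glutamate) carry a side-chain carboxylic acid.
Of the listed options, only glutamate belongs to this group.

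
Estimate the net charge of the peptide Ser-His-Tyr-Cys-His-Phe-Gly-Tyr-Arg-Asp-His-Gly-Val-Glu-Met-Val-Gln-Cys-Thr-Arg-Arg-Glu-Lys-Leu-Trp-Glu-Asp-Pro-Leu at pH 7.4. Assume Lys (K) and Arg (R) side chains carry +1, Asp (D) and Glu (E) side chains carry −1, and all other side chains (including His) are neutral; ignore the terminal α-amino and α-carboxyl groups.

Positive (K, R): Arg9, Arg20, Arg21, Lys23 → +4.
Negative (D, E): Asp10, Glu14, Glu22, Glu26, Asp27 → −5.
Net charge = (+4) + (−5) = −1.

-1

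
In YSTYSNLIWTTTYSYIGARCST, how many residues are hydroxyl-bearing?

The –OH-bearing residues are Ser, Thr (aliphatic alcohols), and Tyr (phenol).
Matching residues: Y1, S2, T3, Y4, S5, T10, T11, T12, Y13, S14, Y15, S21, T22.

13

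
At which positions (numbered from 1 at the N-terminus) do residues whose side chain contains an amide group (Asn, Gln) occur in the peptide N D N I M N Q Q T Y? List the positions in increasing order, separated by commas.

Matching residues: N1, N3, N6, Q7, Q8.

1, 3, 6, 7, 8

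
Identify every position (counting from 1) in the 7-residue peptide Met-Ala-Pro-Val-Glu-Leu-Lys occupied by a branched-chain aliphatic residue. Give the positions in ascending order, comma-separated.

Matching residues: Val4, Leu6.

4, 6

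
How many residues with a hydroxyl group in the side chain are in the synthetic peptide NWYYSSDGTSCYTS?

Serine (S), threonine (T), and tyrosine (Y) each carry a hydroxyl group on the side chain.
Matching residues: Y3, Y4, S5, S6, T9, S10, Y12, T13, S14.

9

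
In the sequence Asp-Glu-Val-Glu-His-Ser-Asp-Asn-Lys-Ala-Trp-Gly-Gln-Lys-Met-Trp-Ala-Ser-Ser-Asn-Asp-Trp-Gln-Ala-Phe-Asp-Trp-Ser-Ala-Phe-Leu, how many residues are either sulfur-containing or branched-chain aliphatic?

3

Sulfur-containing: C, M. Branched-chain aliphatic: I, L, V.
Sulfur-containing residues here: Met15 (1).
Branched-chain aliphatic residues here: Val3, Leu31 (2).
The two groups share no amino acid, so total = 1 + 2 = 3.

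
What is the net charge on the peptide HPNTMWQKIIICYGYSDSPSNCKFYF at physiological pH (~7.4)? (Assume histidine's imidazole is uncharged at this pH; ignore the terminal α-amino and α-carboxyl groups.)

+1

The side chains ionized at physiological pH are Lys/Arg (+1) and Asp/Glu (−1); with His treated as neutral, nothing else contributes.
Positive (K, R): K8, K23 → +2.
Negative (D, E): D17 → −1.
Net charge = (+2) + (−1) = +1.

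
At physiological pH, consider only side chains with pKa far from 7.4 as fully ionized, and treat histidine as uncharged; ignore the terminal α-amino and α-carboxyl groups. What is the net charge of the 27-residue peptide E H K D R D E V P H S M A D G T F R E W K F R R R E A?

0

The side chains ionized at physiological pH are Lys/Arg (+1) and Asp/Glu (−1); with His treated as neutral, nothing else contributes.
Positive (K, R): K3, R5, R18, K21, R23, R24, R25 → +7.
Negative (D, E): E1, D4, D6, E7, D14, E19, E26 → −7.
Net charge = (+7) + (−7) = 0.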